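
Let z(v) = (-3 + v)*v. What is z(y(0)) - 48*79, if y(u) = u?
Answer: -3792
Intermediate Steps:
z(v) = v*(-3 + v)
z(y(0)) - 48*79 = 0*(-3 + 0) - 48*79 = 0*(-3) - 3792 = 0 - 3792 = -3792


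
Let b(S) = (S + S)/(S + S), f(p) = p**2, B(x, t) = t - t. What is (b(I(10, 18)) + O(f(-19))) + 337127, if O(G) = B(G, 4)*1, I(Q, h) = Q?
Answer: 337128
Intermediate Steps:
B(x, t) = 0
b(S) = 1 (b(S) = (2*S)/((2*S)) = (2*S)*(1/(2*S)) = 1)
O(G) = 0 (O(G) = 0*1 = 0)
(b(I(10, 18)) + O(f(-19))) + 337127 = (1 + 0) + 337127 = 1 + 337127 = 337128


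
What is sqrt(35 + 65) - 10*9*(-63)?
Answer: 5680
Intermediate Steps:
sqrt(35 + 65) - 10*9*(-63) = sqrt(100) - 90*(-63) = 10 + 5670 = 5680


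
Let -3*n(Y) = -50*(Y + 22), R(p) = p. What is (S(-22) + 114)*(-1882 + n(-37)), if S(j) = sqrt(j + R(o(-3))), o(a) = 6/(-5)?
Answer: -243048 - 4264*I*sqrt(145)/5 ≈ -2.4305e+5 - 10269.0*I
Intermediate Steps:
o(a) = -6/5 (o(a) = 6*(-1/5) = -6/5)
n(Y) = 1100/3 + 50*Y/3 (n(Y) = -(-50)*(Y + 22)/3 = -(-50)*(22 + Y)/3 = -(-1100 - 50*Y)/3 = 1100/3 + 50*Y/3)
S(j) = sqrt(-6/5 + j) (S(j) = sqrt(j - 6/5) = sqrt(-6/5 + j))
(S(-22) + 114)*(-1882 + n(-37)) = (sqrt(-30 + 25*(-22))/5 + 114)*(-1882 + (1100/3 + (50/3)*(-37))) = (sqrt(-30 - 550)/5 + 114)*(-1882 + (1100/3 - 1850/3)) = (sqrt(-580)/5 + 114)*(-1882 - 250) = ((2*I*sqrt(145))/5 + 114)*(-2132) = (2*I*sqrt(145)/5 + 114)*(-2132) = (114 + 2*I*sqrt(145)/5)*(-2132) = -243048 - 4264*I*sqrt(145)/5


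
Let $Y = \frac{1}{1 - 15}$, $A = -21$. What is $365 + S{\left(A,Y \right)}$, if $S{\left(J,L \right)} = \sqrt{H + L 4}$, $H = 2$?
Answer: $365 + \frac{2 \sqrt{21}}{7} \approx 366.31$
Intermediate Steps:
$Y = - \frac{1}{14}$ ($Y = \frac{1}{-14} = - \frac{1}{14} \approx -0.071429$)
$S{\left(J,L \right)} = \sqrt{2 + 4 L}$ ($S{\left(J,L \right)} = \sqrt{2 + L 4} = \sqrt{2 + 4 L}$)
$365 + S{\left(A,Y \right)} = 365 + \sqrt{2 + 4 \left(- \frac{1}{14}\right)} = 365 + \sqrt{2 - \frac{2}{7}} = 365 + \sqrt{\frac{12}{7}} = 365 + \frac{2 \sqrt{21}}{7}$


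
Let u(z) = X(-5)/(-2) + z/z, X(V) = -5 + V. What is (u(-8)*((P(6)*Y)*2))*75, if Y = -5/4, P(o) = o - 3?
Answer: -3375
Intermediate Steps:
P(o) = -3 + o
u(z) = 6 (u(z) = (-5 - 5)/(-2) + z/z = -10*(-½) + 1 = 5 + 1 = 6)
Y = -5/4 (Y = -5*¼ = -5/4 ≈ -1.2500)
(u(-8)*((P(6)*Y)*2))*75 = (6*(((-3 + 6)*(-5/4))*2))*75 = (6*((3*(-5/4))*2))*75 = (6*(-15/4*2))*75 = (6*(-15/2))*75 = -45*75 = -3375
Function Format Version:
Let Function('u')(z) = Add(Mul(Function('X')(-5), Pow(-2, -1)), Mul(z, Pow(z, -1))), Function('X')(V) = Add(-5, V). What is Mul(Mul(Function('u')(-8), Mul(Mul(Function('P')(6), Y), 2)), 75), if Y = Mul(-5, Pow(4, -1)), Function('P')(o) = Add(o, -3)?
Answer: -3375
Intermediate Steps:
Function('P')(o) = Add(-3, o)
Function('u')(z) = 6 (Function('u')(z) = Add(Mul(Add(-5, -5), Pow(-2, -1)), Mul(z, Pow(z, -1))) = Add(Mul(-10, Rational(-1, 2)), 1) = Add(5, 1) = 6)
Y = Rational(-5, 4) (Y = Mul(-5, Rational(1, 4)) = Rational(-5, 4) ≈ -1.2500)
Mul(Mul(Function('u')(-8), Mul(Mul(Function('P')(6), Y), 2)), 75) = Mul(Mul(6, Mul(Mul(Add(-3, 6), Rational(-5, 4)), 2)), 75) = Mul(Mul(6, Mul(Mul(3, Rational(-5, 4)), 2)), 75) = Mul(Mul(6, Mul(Rational(-15, 4), 2)), 75) = Mul(Mul(6, Rational(-15, 2)), 75) = Mul(-45, 75) = -3375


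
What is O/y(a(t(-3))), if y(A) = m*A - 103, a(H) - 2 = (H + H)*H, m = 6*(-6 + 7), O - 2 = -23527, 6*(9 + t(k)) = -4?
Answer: -70575/3091 ≈ -22.832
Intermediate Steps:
t(k) = -29/3 (t(k) = -9 + (1/6)*(-4) = -9 - 2/3 = -29/3)
O = -23525 (O = 2 - 23527 = -23525)
m = 6 (m = 6*1 = 6)
a(H) = 2 + 2*H**2 (a(H) = 2 + (H + H)*H = 2 + (2*H)*H = 2 + 2*H**2)
y(A) = -103 + 6*A (y(A) = 6*A - 103 = -103 + 6*A)
O/y(a(t(-3))) = -23525/(-103 + 6*(2 + 2*(-29/3)**2)) = -23525/(-103 + 6*(2 + 2*(841/9))) = -23525/(-103 + 6*(2 + 1682/9)) = -23525/(-103 + 6*(1700/9)) = -23525/(-103 + 3400/3) = -23525/3091/3 = -23525*3/3091 = -70575/3091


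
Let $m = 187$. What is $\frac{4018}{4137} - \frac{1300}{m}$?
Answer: $- \frac{660962}{110517} \approx -5.9806$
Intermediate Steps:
$\frac{4018}{4137} - \frac{1300}{m} = \frac{4018}{4137} - \frac{1300}{187} = 4018 \cdot \frac{1}{4137} - \frac{1300}{187} = \frac{574}{591} - \frac{1300}{187} = - \frac{660962}{110517}$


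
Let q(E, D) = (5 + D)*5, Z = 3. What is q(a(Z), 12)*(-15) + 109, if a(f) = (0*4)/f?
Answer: -1166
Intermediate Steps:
a(f) = 0 (a(f) = 0/f = 0)
q(E, D) = 25 + 5*D
q(a(Z), 12)*(-15) + 109 = (25 + 5*12)*(-15) + 109 = (25 + 60)*(-15) + 109 = 85*(-15) + 109 = -1275 + 109 = -1166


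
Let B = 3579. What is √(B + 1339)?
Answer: √4918 ≈ 70.128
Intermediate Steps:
√(B + 1339) = √(3579 + 1339) = √4918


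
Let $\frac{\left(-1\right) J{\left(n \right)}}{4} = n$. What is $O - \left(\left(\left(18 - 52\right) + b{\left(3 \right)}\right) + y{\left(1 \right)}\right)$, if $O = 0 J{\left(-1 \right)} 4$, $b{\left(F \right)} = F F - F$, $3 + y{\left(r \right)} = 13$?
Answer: $18$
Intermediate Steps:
$y{\left(r \right)} = 10$ ($y{\left(r \right)} = -3 + 13 = 10$)
$J{\left(n \right)} = - 4 n$
$b{\left(F \right)} = F^{2} - F$
$O = 0$ ($O = 0 \left(\left(-4\right) \left(-1\right)\right) 4 = 0 \cdot 4 \cdot 4 = 0 \cdot 4 = 0$)
$O - \left(\left(\left(18 - 52\right) + b{\left(3 \right)}\right) + y{\left(1 \right)}\right) = 0 - \left(\left(\left(18 - 52\right) + 3 \left(-1 + 3\right)\right) + 10\right) = 0 - \left(\left(\left(18 - 52\right) + 3 \cdot 2\right) + 10\right) = 0 - \left(\left(-34 + 6\right) + 10\right) = 0 - \left(-28 + 10\right) = 0 - -18 = 0 + 18 = 18$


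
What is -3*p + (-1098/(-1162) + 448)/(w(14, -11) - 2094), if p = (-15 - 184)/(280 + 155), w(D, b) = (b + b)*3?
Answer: 8476627/7278768 ≈ 1.1646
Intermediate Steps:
w(D, b) = 6*b (w(D, b) = (2*b)*3 = 6*b)
p = -199/435 ≈ -0.45747
-3*p + (-1098/(-1162) + 448)/(w(14, -11) - 2094) = -3*(-199/435) + (-1098/(-1162) + 448)/(6*(-11) - 2094) = 199/145 + (-1098*(-1/1162) + 448)/(-66 - 2094) = 199/145 + (549/581 + 448)/(-2160) = 199/145 + (260837/581)*(-1/2160) = 199/145 - 260837/1254960 = 8476627/7278768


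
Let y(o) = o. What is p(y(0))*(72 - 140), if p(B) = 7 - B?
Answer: -476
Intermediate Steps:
p(y(0))*(72 - 140) = (7 - 1*0)*(72 - 140) = (7 + 0)*(-68) = 7*(-68) = -476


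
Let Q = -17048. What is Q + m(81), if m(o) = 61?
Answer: -16987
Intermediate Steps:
Q + m(81) = -17048 + 61 = -16987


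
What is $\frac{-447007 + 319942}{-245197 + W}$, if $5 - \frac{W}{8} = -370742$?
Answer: $- \frac{127065}{2720779} \approx -0.046702$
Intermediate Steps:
$W = 2965976$ ($W = 40 - -2965936 = 40 + 2965936 = 2965976$)
$\frac{-447007 + 319942}{-245197 + W} = \frac{-447007 + 319942}{-245197 + 2965976} = - \frac{127065}{2720779}$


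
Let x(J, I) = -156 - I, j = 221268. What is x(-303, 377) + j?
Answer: 220735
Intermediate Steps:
x(-303, 377) + j = (-156 - 1*377) + 221268 = (-156 - 377) + 221268 = -533 + 221268 = 220735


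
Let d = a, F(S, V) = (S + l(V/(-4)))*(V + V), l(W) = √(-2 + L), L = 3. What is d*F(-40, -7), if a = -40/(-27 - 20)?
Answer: 21840/47 ≈ 464.68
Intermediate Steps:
l(W) = 1 (l(W) = √(-2 + 3) = √1 = 1)
F(S, V) = 2*V*(1 + S) (F(S, V) = (S + 1)*(V + V) = (1 + S)*(2*V) = 2*V*(1 + S))
a = 40/47 (a = -40/(-47) = -40*(-1/47) = 40/47 ≈ 0.85106)
d = 40/47 ≈ 0.85106
d*F(-40, -7) = 40*(2*(-7)*(1 - 40))/47 = 40*(2*(-7)*(-39))/47 = (40/47)*546 = 21840/47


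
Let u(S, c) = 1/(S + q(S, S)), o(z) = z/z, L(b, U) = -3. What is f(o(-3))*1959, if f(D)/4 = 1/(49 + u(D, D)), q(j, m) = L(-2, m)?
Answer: 15672/97 ≈ 161.57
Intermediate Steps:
q(j, m) = -3
o(z) = 1
u(S, c) = 1/(-3 + S) (u(S, c) = 1/(S - 3) = 1/(-3 + S))
f(D) = 4/(49 + 1/(-3 + D))
f(o(-3))*1959 = (4*(-3 + 1)/(-146 + 49*1))*1959 = (4*(-2)/(-146 + 49))*1959 = (4*(-2)/(-97))*1959 = (4*(-1/97)*(-2))*1959 = (8/97)*1959 = 15672/97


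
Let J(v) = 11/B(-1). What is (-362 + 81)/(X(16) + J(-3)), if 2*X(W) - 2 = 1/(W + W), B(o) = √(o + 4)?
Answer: 3506880/482941 - 12660736*√3/482941 ≈ -38.146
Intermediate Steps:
B(o) = √(4 + o)
J(v) = 11*√3/3 (J(v) = 11/(√(4 - 1)) = 11/(√3) = 11*(√3/3) = 11*√3/3)
X(W) = 1 + 1/(4*W) (X(W) = 1 + 1/(2*(W + W)) = 1 + 1/(2*((2*W))) = 1 + (1/(2*W))/2 = 1 + 1/(4*W))
(-362 + 81)/(X(16) + J(-3)) = (-362 + 81)/((¼ + 16)/16 + 11*√3/3) = -281/((1/16)*(65/4) + 11*√3/3) = -281/(65/64 + 11*√3/3)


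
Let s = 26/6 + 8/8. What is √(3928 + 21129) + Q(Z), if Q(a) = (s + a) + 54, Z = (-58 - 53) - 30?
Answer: -245/3 + √25057 ≈ 76.627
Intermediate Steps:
Z = -141 (Z = -111 - 30 = -141)
s = 16/3 (s = 26*(⅙) + 8*(⅛) = 13/3 + 1 = 16/3 ≈ 5.3333)
Q(a) = 178/3 + a (Q(a) = (16/3 + a) + 54 = 178/3 + a)
√(3928 + 21129) + Q(Z) = √(3928 + 21129) + (178/3 - 141) = √25057 - 245/3 = -245/3 + √25057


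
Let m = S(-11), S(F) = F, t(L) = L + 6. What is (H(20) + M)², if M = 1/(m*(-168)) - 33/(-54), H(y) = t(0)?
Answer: 1343589025/30735936 ≈ 43.714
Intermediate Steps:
t(L) = 6 + L
H(y) = 6 (H(y) = 6 + 0 = 6)
m = -11
M = 3391/5544 (M = 1/(-11*(-168)) - 33/(-54) = -1/11*(-1/168) - 33*(-1/54) = 1/1848 + 11/18 = 3391/5544 ≈ 0.61165)
(H(20) + M)² = (6 + 3391/5544)² = (36655/5544)² = 1343589025/30735936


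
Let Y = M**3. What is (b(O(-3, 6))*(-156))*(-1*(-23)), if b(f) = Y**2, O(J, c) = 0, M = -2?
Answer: -229632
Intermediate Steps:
Y = -8 (Y = (-2)**3 = -8)
b(f) = 64 (b(f) = (-8)**2 = 64)
(b(O(-3, 6))*(-156))*(-1*(-23)) = (64*(-156))*(-1*(-23)) = -9984*23 = -229632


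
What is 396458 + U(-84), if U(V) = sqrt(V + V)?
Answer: 396458 + 2*I*sqrt(42) ≈ 3.9646e+5 + 12.961*I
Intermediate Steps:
U(V) = sqrt(2)*sqrt(V) (U(V) = sqrt(2*V) = sqrt(2)*sqrt(V))
396458 + U(-84) = 396458 + sqrt(2)*sqrt(-84) = 396458 + sqrt(2)*(2*I*sqrt(21)) = 396458 + 2*I*sqrt(42)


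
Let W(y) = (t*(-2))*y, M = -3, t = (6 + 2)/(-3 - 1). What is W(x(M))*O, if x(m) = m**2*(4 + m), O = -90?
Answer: -3240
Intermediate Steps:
t = -2 (t = 8/(-4) = 8*(-1/4) = -2)
W(y) = 4*y (W(y) = (-2*(-2))*y = 4*y)
W(x(M))*O = (4*((-3)**2*(4 - 3)))*(-90) = (4*(9*1))*(-90) = (4*9)*(-90) = 36*(-90) = -3240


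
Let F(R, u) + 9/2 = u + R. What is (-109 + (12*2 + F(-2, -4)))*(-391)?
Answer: 74681/2 ≈ 37341.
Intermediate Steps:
F(R, u) = -9/2 + R + u (F(R, u) = -9/2 + (u + R) = -9/2 + (R + u) = -9/2 + R + u)
(-109 + (12*2 + F(-2, -4)))*(-391) = (-109 + (12*2 + (-9/2 - 2 - 4)))*(-391) = (-109 + (24 - 21/2))*(-391) = (-109 + 27/2)*(-391) = -191/2*(-391) = 74681/2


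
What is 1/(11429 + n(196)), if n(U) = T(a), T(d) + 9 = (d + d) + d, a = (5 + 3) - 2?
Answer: 1/11438 ≈ 8.7428e-5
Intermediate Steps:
a = 6 (a = 8 - 2 = 6)
T(d) = -9 + 3*d (T(d) = -9 + ((d + d) + d) = -9 + (2*d + d) = -9 + 3*d)
n(U) = 9 (n(U) = -9 + 3*6 = -9 + 18 = 9)
1/(11429 + n(196)) = 1/(11429 + 9) = 1/11438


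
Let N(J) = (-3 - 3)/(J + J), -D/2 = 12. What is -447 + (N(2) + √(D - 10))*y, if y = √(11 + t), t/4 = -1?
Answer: -447 - 3*√7/2 + I*√238 ≈ -450.97 + 15.427*I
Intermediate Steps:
D = -24 (D = -2*12 = -24)
t = -4 (t = 4*(-1) = -4)
N(J) = -3/J (N(J) = -6*1/(2*J) = -3/J)
y = √7 (y = √(11 - 4) = √7 ≈ 2.6458)
-447 + (N(2) + √(D - 10))*y = -447 + (-3/2 + √(-24 - 10))*√7 = -447 + (-3*½ + √(-34))*√7 = -447 + (-3/2 + I*√34)*√7 = -447 + √7*(-3/2 + I*√34)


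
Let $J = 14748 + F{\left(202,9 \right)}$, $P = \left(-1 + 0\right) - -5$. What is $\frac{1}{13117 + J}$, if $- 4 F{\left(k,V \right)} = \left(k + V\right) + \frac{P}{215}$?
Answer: $\frac{860}{23918531} \approx 3.5955 \cdot 10^{-5}$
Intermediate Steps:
$P = 4$ ($P = -1 + 5 = 4$)
$F{\left(k,V \right)} = - \frac{1}{215} - \frac{V}{4} - \frac{k}{4}$ ($F{\left(k,V \right)} = - \frac{\left(k + V\right) + \frac{4}{215}}{4} = - \frac{\left(V + k\right) + 4 \cdot \frac{1}{215}}{4} = - \frac{\left(V + k\right) + \frac{4}{215}}{4} = - \frac{\frac{4}{215} + V + k}{4} = - \frac{1}{215} - \frac{V}{4} - \frac{k}{4}$)
$J = \frac{12637911}{860}$ ($J = 14748 - \frac{45369}{860} = \frac{12637911}{860} \approx 14695.0$)
$\frac{1}{13117 + J} = \frac{1}{13117 + \frac{12637911}{860}} = \frac{1}{\frac{23918531}{860}} = \frac{860}{23918531}$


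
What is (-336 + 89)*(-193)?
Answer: 47671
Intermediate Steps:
(-336 + 89)*(-193) = -247*(-193) = 47671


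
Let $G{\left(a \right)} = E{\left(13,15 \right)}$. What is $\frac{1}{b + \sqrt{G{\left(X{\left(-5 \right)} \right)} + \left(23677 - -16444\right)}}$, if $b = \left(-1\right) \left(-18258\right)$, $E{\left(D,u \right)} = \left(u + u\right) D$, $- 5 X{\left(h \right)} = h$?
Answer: $\frac{1074}{19606709} - \frac{\sqrt{40511}}{333314053} \approx 5.4173 \cdot 10^{-5}$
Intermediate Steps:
$X{\left(h \right)} = - \frac{h}{5}$
$E{\left(D,u \right)} = 2 D u$ ($E{\left(D,u \right)} = 2 u D = 2 D u$)
$G{\left(a \right)} = 390$ ($G{\left(a \right)} = 2 \cdot 13 \cdot 15 = 390$)
$b = 18258$
$\frac{1}{b + \sqrt{G{\left(X{\left(-5 \right)} \right)} + \left(23677 - -16444\right)}} = \frac{1}{18258 + \sqrt{390 + \left(23677 - -16444\right)}} = \frac{1}{18258 + \sqrt{390 + \left(23677 + 16444\right)}} = \frac{1}{18258 + \sqrt{390 + 40121}} = \frac{1}{18258 + \sqrt{40511}}$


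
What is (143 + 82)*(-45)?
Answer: -10125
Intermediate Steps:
(143 + 82)*(-45) = 225*(-45) = -10125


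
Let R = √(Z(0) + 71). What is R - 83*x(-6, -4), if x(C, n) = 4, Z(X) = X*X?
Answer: -332 + √71 ≈ -323.57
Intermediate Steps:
Z(X) = X²
R = √71 (R = √(0² + 71) = √(0 + 71) = √71 ≈ 8.4261)
R - 83*x(-6, -4) = √71 - 83*4 = √71 - 332 = -332 + √71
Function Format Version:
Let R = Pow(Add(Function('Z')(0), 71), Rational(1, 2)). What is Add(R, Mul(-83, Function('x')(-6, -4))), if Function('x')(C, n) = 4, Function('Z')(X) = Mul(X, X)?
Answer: Add(-332, Pow(71, Rational(1, 2))) ≈ -323.57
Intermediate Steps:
Function('Z')(X) = Pow(X, 2)
R = Pow(71, Rational(1, 2)) (R = Pow(Add(Pow(0, 2), 71), Rational(1, 2)) = Pow(Add(0, 71), Rational(1, 2)) = Pow(71, Rational(1, 2)) ≈ 8.4261)
Add(R, Mul(-83, Function('x')(-6, -4))) = Add(Pow(71, Rational(1, 2)), Mul(-83, 4)) = Add(Pow(71, Rational(1, 2)), -332) = Add(-332, Pow(71, Rational(1, 2)))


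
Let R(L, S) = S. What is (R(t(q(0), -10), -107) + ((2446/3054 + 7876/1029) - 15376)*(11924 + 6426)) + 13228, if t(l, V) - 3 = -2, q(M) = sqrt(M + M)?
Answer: -147690823732969/523761 ≈ -2.8198e+8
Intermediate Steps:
q(M) = sqrt(2)*sqrt(M) (q(M) = sqrt(2*M) = sqrt(2)*sqrt(M))
t(l, V) = 1 (t(l, V) = 3 - 2 = 1)
(R(t(q(0), -10), -107) + ((2446/3054 + 7876/1029) - 15376)*(11924 + 6426)) + 13228 = (-107 + ((2446/3054 + 7876/1029) - 15376)*(11924 + 6426)) + 13228 = (-107 + ((2446*(1/3054) + 7876*(1/1029)) - 15376)*18350) + 13228 = (-107 + ((1223/1527 + 7876/1029) - 15376)*18350) + 13228 = (-107 + (4428373/523761 - 15376)*18350) + 13228 = (-107 - 8048920763/523761*18350) + 13228 = (-107 - 147697696001050/523761) + 13228 = -147697752043477/523761 + 13228 = -147690823732969/523761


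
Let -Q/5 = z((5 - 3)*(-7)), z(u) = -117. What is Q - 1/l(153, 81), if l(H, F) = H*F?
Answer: 7249904/12393 ≈ 585.00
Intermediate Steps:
l(H, F) = F*H
Q = 585 (Q = -5*(-117) = 585)
Q - 1/l(153, 81) = 585 - 1/(81*153) = 585 - 1/12393 = 7249904/12393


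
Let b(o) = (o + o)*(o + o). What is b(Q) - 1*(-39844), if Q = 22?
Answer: 41780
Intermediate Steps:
b(o) = 4*o**2 (b(o) = (2*o)*(2*o) = 4*o**2)
b(Q) - 1*(-39844) = 4*22**2 - 1*(-39844) = 4*484 + 39844 = 1936 + 39844 = 41780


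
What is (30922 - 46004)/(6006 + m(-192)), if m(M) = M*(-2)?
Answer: -7541/3195 ≈ -2.3602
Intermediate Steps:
m(M) = -2*M
(30922 - 46004)/(6006 + m(-192)) = (30922 - 46004)/(6006 - 2*(-192)) = -15082/(6006 + 384) = -15082/6390 = -15082*1/6390 = -7541/3195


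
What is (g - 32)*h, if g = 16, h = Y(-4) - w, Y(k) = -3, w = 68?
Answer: 1136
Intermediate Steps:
h = -71 (h = -3 - 1*68 = -3 - 68 = -71)
(g - 32)*h = (16 - 32)*(-71) = -16*(-71) = 1136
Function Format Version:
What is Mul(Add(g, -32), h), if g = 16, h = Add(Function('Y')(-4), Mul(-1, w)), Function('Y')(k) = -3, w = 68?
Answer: 1136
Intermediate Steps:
h = -71 (h = Add(-3, Mul(-1, 68)) = Add(-3, -68) = -71)
Mul(Add(g, -32), h) = Mul(Add(16, -32), -71) = Mul(-16, -71) = 1136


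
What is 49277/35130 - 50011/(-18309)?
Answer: 295455447/71466130 ≈ 4.1342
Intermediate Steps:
49277/35130 - 50011/(-18309) = 49277*(1/35130) - 50011*(-1/18309) = 49277/35130 + 50011/18309 = 295455447/71466130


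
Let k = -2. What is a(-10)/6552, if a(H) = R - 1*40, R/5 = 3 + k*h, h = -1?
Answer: -5/2184 ≈ -0.0022894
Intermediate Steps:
R = 25 (R = 5*(3 - 2*(-1)) = 5*(3 + 2) = 5*5 = 25)
a(H) = -15 (a(H) = 25 - 1*40 = 25 - 40 = -15)
a(-10)/6552 = -15/6552 = -15*1/6552 = -5/2184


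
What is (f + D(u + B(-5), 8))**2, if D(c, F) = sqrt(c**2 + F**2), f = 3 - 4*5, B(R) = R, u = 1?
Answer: 369 - 136*sqrt(5) ≈ 64.895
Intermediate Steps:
f = -17 (f = 3 - 20 = -17)
D(c, F) = sqrt(F**2 + c**2)
(f + D(u + B(-5), 8))**2 = (-17 + sqrt(8**2 + (1 - 5)**2))**2 = (-17 + sqrt(64 + (-4)**2))**2 = (-17 + sqrt(64 + 16))**2 = (-17 + sqrt(80))**2 = (-17 + 4*sqrt(5))**2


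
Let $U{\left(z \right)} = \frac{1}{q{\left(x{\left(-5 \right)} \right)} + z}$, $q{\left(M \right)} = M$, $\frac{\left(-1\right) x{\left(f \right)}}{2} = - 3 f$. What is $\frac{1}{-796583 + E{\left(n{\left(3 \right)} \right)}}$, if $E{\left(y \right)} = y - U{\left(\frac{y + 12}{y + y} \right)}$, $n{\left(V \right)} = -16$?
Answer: $- \frac{239}{190387153} \approx -1.2553 \cdot 10^{-6}$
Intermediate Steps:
$x{\left(f \right)} = 6 f$ ($x{\left(f \right)} = - 2 \left(- 3 f\right) = 6 f$)
$U{\left(z \right)} = \frac{1}{-30 + z}$ ($U{\left(z \right)} = \frac{1}{6 \left(-5\right) + z} = \frac{1}{-30 + z}$)
$E{\left(y \right)} = y - \frac{1}{-30 + \frac{12 + y}{2 y}}$ ($E{\left(y \right)} = y - \frac{1}{-30 + \frac{y + 12}{y + y}} = y - \frac{1}{-30 + \frac{12 + y}{2 y}}$)
$\frac{1}{-796583 + E{\left(n{\left(3 \right)} \right)}} = \frac{1}{-796583 - \frac{16 \left(-10 + 59 \left(-16\right)\right)}{-12 + 59 \left(-16\right)}} = \frac{1}{-796583 - \frac{16 \left(-10 - 944\right)}{-12 - 944}} = \frac{1}{-796583 - 16 \frac{1}{-956} \left(-954\right)} = \frac{1}{-796583 - \left(- \frac{4}{239}\right) \left(-954\right)} = \frac{1}{-796583 - \frac{3816}{239}} = \frac{1}{- \frac{190387153}{239}} = - \frac{239}{190387153}$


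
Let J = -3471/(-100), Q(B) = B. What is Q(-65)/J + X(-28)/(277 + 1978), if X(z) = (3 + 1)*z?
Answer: -1157404/602085 ≈ -1.9223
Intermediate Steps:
X(z) = 4*z
J = 3471/100 (J = -3471*(-1/100) = 3471/100 ≈ 34.710)
Q(-65)/J + X(-28)/(277 + 1978) = -65/3471/100 + (4*(-28))/(277 + 1978) = -65*100/3471 - 112/2255 = -500/267 - 112*1/2255 = -500/267 - 112/2255 = -1157404/602085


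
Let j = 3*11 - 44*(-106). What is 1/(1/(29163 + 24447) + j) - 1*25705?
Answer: -6472677571945/251806171 ≈ -25705.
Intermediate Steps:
j = 4697 (j = 33 + 4664 = 4697)
1/(1/(29163 + 24447) + j) - 1*25705 = 1/(1/(29163 + 24447) + 4697) - 1*25705 = 1/(1/53610 + 4697) - 25705 = 1/(251806171/53610) - 25705 = 53610/251806171 - 25705 = -6472677571945/251806171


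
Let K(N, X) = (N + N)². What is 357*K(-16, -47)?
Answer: 365568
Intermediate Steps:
K(N, X) = 4*N² (K(N, X) = (2*N)² = 4*N²)
357*K(-16, -47) = 357*(4*(-16)²) = 357*(4*256) = 357*1024 = 365568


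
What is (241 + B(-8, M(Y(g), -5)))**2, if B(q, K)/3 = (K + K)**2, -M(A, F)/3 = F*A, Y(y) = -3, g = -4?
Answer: 602260681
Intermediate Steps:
M(A, F) = -3*A*F (M(A, F) = -3*F*A = -3*A*F)
B(q, K) = 12*K**2 (B(q, K) = 3*(K + K)**2 = 3*(2*K)**2 = 3*(4*K**2) = 12*K**2)
(241 + B(-8, M(Y(g), -5)))**2 = (241 + 12*(-3*(-3)*(-5))**2)**2 = (241 + 12*(-45)**2)**2 = (241 + 12*2025)**2 = (241 + 24300)**2 = 24541**2 = 602260681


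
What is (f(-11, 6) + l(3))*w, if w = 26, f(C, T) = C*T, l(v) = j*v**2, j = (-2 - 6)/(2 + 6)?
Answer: -1950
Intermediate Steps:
j = -1 (j = -8/8 = -8*1/8 = -1)
l(v) = -v**2
(f(-11, 6) + l(3))*w = (-11*6 - 1*3**2)*26 = (-66 - 1*9)*26 = (-66 - 9)*26 = -75*26 = -1950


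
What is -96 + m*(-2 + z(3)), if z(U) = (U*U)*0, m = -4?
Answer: -88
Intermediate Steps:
z(U) = 0 (z(U) = U²*0 = 0)
-96 + m*(-2 + z(3)) = -96 - 4*(-2 + 0) = -96 - 4*(-2) = -96 + 8 = -88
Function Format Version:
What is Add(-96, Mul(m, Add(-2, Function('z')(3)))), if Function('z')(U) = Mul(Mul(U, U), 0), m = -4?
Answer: -88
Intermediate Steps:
Function('z')(U) = 0 (Function('z')(U) = Mul(Pow(U, 2), 0) = 0)
Add(-96, Mul(m, Add(-2, Function('z')(3)))) = Add(-96, Mul(-4, Add(-2, 0))) = Add(-96, Mul(-4, -2)) = Add(-96, 8) = -88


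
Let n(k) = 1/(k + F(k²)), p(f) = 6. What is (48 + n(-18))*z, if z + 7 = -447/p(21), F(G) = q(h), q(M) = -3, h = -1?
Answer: -164141/42 ≈ -3908.1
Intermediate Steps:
F(G) = -3
n(k) = 1/(-3 + k) (n(k) = 1/(k - 3) = 1/(-3 + k))
z = -163/2 (z = -7 - 447/6 = -7 - 447*⅙ = -7 - 149/2 = -163/2 ≈ -81.500)
(48 + n(-18))*z = (48 + 1/(-3 - 18))*(-163/2) = (48 + 1/(-21))*(-163/2) = (48 - 1/21)*(-163/2) = (1007/21)*(-163/2) = -164141/42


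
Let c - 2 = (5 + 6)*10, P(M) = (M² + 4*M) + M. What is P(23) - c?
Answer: 532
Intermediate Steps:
P(M) = M² + 5*M
c = 112 (c = 2 + (5 + 6)*10 = 2 + 11*10 = 2 + 110 = 112)
P(23) - c = 23*(5 + 23) - 1*112 = 23*28 - 112 = 644 - 112 = 532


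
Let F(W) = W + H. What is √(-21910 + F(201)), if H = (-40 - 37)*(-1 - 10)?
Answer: 3*I*√2318 ≈ 144.44*I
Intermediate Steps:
H = 847 (H = -77*(-11) = 847)
F(W) = 847 + W (F(W) = W + 847 = 847 + W)
√(-21910 + F(201)) = √(-21910 + (847 + 201)) = √(-21910 + 1048) = √(-20862) = 3*I*√2318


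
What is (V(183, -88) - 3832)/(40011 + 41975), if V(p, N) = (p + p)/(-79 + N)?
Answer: -320155/6845831 ≈ -0.046766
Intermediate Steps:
V(p, N) = 2*p/(-79 + N) (V(p, N) = (2*p)/(-79 + N) = 2*p/(-79 + N))
(V(183, -88) - 3832)/(40011 + 41975) = (2*183/(-79 - 88) - 3832)/(40011 + 41975) = (2*183/(-167) - 3832)/81986 = (2*183*(-1/167) - 3832)*(1/81986) = (-366/167 - 3832)*(1/81986) = -640310/167*1/81986 = -320155/6845831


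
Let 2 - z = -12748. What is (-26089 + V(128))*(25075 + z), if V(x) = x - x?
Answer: -986816425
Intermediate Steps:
z = 12750 (z = 2 - 1*(-12748) = 2 + 12748 = 12750)
V(x) = 0
(-26089 + V(128))*(25075 + z) = (-26089 + 0)*(25075 + 12750) = -26089*37825 = -986816425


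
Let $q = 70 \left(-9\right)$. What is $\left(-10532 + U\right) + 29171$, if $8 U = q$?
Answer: $\frac{74241}{4} \approx 18560.0$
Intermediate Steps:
$q = -630$
$U = - \frac{315}{4}$ ($U = \frac{1}{8} \left(-630\right) = - \frac{315}{4} \approx -78.75$)
$\left(-10532 + U\right) + 29171 = \left(-10532 - \frac{315}{4}\right) + 29171 = - \frac{42443}{4} + 29171 = \frac{74241}{4}$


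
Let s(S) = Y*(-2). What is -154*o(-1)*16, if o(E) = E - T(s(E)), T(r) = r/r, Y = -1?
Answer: 4928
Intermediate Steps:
s(S) = 2 (s(S) = -1*(-2) = 2)
T(r) = 1
o(E) = -1 + E (o(E) = E - 1*1 = E - 1 = -1 + E)
-154*o(-1)*16 = -154*(-1 - 1)*16 = -154*(-2)*16 = 308*16 = 4928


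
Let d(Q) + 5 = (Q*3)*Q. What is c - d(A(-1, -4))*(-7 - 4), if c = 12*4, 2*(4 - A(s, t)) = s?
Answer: 2645/4 ≈ 661.25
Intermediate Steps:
A(s, t) = 4 - s/2
d(Q) = -5 + 3*Q² (d(Q) = -5 + (Q*3)*Q = -5 + (3*Q)*Q = -5 + 3*Q²)
c = 48
c - d(A(-1, -4))*(-7 - 4) = 48 - (-5 + 3*(4 - ½*(-1))²)*(-7 - 4) = 48 - (-5 + 3*(4 + ½)²)*(-11) = 48 - (-5 + 3*(9/2)²)*(-11) = 48 - (-5 + 3*(81/4))*(-11) = 48 - (-5 + 243/4)*(-11) = 48 - 223*(-11)/4 = 48 - 1*(-2453/4) = 48 + 2453/4 = 2645/4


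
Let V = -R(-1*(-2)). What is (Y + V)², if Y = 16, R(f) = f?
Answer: 196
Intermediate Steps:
V = -2 (V = -(-1)*(-2) = -1*2 = -2)
(Y + V)² = (16 - 2)² = 14² = 196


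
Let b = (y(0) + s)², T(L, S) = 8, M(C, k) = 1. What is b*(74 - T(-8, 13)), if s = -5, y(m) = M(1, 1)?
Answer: 1056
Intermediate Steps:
y(m) = 1
b = 16 (b = (1 - 5)² = (-4)² = 16)
b*(74 - T(-8, 13)) = 16*(74 - 1*8) = 16*(74 - 8) = 16*66 = 1056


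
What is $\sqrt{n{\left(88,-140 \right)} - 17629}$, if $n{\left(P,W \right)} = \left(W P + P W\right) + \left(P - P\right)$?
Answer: $i \sqrt{42269} \approx 205.59 i$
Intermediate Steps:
$n{\left(P,W \right)} = 2 P W$ ($n{\left(P,W \right)} = \left(P W + P W\right) + 0 = 2 P W + 0 = 2 P W$)
$\sqrt{n{\left(88,-140 \right)} - 17629} = \sqrt{2 \cdot 88 \left(-140\right) - 17629} = \sqrt{-24640 - 17629} = \sqrt{-42269} = i \sqrt{42269}$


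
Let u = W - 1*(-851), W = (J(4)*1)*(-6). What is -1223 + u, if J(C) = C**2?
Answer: -468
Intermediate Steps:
W = -96 (W = (4**2*1)*(-6) = (16*1)*(-6) = 16*(-6) = -96)
u = 755 (u = -96 - 1*(-851) = -96 + 851 = 755)
-1223 + u = -1223 + 755 = -468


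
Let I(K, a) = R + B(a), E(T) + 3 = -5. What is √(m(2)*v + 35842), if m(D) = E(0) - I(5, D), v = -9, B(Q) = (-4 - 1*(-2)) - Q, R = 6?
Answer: 2*√8983 ≈ 189.56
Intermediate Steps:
B(Q) = -2 - Q (B(Q) = (-4 + 2) - Q = -2 - Q)
E(T) = -8 (E(T) = -3 - 5 = -8)
I(K, a) = 4 - a (I(K, a) = 6 + (-2 - a) = 4 - a)
m(D) = -12 + D (m(D) = -8 - (4 - D) = -8 + (-4 + D) = -12 + D)
√(m(2)*v + 35842) = √((-12 + 2)*(-9) + 35842) = √(-10*(-9) + 35842) = √(90 + 35842) = √35932 = 2*√8983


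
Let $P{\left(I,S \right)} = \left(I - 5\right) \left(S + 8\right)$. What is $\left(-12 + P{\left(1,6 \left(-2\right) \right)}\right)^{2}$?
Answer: $16$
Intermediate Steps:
$P{\left(I,S \right)} = \left(-5 + I\right) \left(8 + S\right)$
$\left(-12 + P{\left(1,6 \left(-2\right) \right)}\right)^{2} = \left(-12 + \left(-40 - 5 \cdot 6 \left(-2\right) + 8 \cdot 1 + 1 \cdot 6 \left(-2\right)\right)\right)^{2} = \left(-12 + \left(-40 - -60 + 8 + 1 \left(-12\right)\right)\right)^{2} = \left(-12 + \left(-40 + 60 + 8 - 12\right)\right)^{2} = \left(-12 + 16\right)^{2} = 4^{2} = 16$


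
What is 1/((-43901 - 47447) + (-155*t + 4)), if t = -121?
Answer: -1/72589 ≈ -1.3776e-5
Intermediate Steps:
1/((-43901 - 47447) + (-155*t + 4)) = 1/((-43901 - 47447) + (-155*(-121) + 4)) = 1/(-91348 + (18755 + 4)) = 1/(-91348 + 18759) = 1/(-72589) = -1/72589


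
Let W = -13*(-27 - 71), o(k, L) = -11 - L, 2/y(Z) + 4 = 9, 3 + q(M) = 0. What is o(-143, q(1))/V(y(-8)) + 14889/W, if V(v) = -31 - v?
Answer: 341219/28574 ≈ 11.942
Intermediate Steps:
q(M) = -3 (q(M) = -3 + 0 = -3)
y(Z) = 2/5 (y(Z) = 2/(-4 + 9) = 2/5)
W = 1274 (W = -13*(-98) = 1274)
o(-143, q(1))/V(y(-8)) + 14889/W = (-11 - 1*(-3))/(-31 - 1*2/5) + 14889/1274 = (-11 + 3)/(-31 - 2/5) + 14889*(1/1274) = -8/(-157/5) + 2127/182 = -8*(-5/157) + 2127/182 = 40/157 + 2127/182 = 341219/28574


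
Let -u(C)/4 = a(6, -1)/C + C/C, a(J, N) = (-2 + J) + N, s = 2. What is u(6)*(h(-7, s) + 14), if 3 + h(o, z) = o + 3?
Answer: -42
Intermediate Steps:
a(J, N) = -2 + J + N
h(o, z) = o (h(o, z) = -3 + (o + 3) = -3 + (3 + o) = o)
u(C) = -4 - 12/C (u(C) = -4*((-2 + 6 - 1)/C + C/C) = -4*(3/C + 1) = -4*(1 + 3/C) = -4 - 12/C)
u(6)*(h(-7, s) + 14) = (-4 - 12/6)*(-7 + 14) = (-4 - 12*⅙)*7 = (-4 - 2)*7 = -6*7 = -42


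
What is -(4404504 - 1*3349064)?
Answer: -1055440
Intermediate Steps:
-(4404504 - 1*3349064) = -(4404504 - 3349064) = -1*1055440 = -1055440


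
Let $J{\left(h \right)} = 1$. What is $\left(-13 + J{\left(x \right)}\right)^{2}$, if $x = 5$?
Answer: $144$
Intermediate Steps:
$\left(-13 + J{\left(x \right)}\right)^{2} = \left(-13 + 1\right)^{2} = \left(-12\right)^{2} = 144$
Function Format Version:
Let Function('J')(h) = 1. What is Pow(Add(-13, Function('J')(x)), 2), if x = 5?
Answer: 144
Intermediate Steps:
Pow(Add(-13, Function('J')(x)), 2) = Pow(Add(-13, 1), 2) = Pow(-12, 2) = 144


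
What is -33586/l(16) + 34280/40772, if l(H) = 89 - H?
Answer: -341716488/744089 ≈ -459.24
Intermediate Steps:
-33586/l(16) + 34280/40772 = -33586/(89 - 1*16) + 34280/40772 = -33586/(89 - 16) + 34280*(1/40772) = -33586/73 + 8570/10193 = -341716488/744089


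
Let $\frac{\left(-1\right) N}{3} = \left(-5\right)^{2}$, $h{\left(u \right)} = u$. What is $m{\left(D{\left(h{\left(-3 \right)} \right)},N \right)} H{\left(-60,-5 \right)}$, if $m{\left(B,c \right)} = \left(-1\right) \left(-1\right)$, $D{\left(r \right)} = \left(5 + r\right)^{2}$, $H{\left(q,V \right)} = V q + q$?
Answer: $240$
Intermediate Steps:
$N = -75$ ($N = - 3 \left(-5\right)^{2} = \left(-3\right) 25 = -75$)
$H{\left(q,V \right)} = q + V q$
$m{\left(B,c \right)} = 1$
$m{\left(D{\left(h{\left(-3 \right)} \right)},N \right)} H{\left(-60,-5 \right)} = 1 \left(- 60 \left(1 - 5\right)\right) = 1 \left(\left(-60\right) \left(-4\right)\right) = 1 \cdot 240 = 240$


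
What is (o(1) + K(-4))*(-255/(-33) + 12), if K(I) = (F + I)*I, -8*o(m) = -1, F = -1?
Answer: 34937/88 ≈ 397.01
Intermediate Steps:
o(m) = ⅛ (o(m) = -⅛*(-1) = ⅛)
K(I) = I*(-1 + I) (K(I) = (-1 + I)*I = I*(-1 + I))
(o(1) + K(-4))*(-255/(-33) + 12) = (⅛ - 4*(-1 - 4))*(-255/(-33) + 12) = (⅛ - 4*(-5))*(-255*(-1/33) + 12) = (⅛ + 20)*(85/11 + 12) = (161/8)*(217/11) = 34937/88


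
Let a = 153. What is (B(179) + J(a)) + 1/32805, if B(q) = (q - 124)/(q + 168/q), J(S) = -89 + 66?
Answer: -23979176201/1056616245 ≈ -22.694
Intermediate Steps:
J(S) = -23
B(q) = (-124 + q)/(q + 168/q)
(B(179) + J(a)) + 1/32805 = (179*(-124 + 179)/(168 + 179**2) - 23) + 1/32805 = (179*55/(168 + 32041) - 23) + 1/32805 = (179*55/32209 - 23) + 1/32805 = (179*(1/32209)*55 - 23) + 1/32805 = (9845/32209 - 23) + 1/32805 = -730962/32209 + 1/32805 = -23979176201/1056616245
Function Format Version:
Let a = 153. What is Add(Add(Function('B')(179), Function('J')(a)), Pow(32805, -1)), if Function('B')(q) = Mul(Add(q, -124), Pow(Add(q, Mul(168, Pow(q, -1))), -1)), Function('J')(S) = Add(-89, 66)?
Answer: Rational(-23979176201, 1056616245) ≈ -22.694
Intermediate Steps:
Function('J')(S) = -23
Function('B')(q) = Mul(Pow(Add(q, Mul(168, Pow(q, -1))), -1), Add(-124, q)) (Function('B')(q) = Mul(Add(-124, q), Pow(Add(q, Mul(168, Pow(q, -1))), -1)) = Mul(Pow(Add(q, Mul(168, Pow(q, -1))), -1), Add(-124, q)))
Add(Add(Function('B')(179), Function('J')(a)), Pow(32805, -1)) = Add(Add(Mul(179, Pow(Add(168, Pow(179, 2)), -1), Add(-124, 179)), -23), Pow(32805, -1)) = Add(Add(Mul(179, Pow(Add(168, 32041), -1), 55), -23), Rational(1, 32805)) = Add(Add(Mul(179, Pow(32209, -1), 55), -23), Rational(1, 32805)) = Add(Add(Mul(179, Rational(1, 32209), 55), -23), Rational(1, 32805)) = Add(Add(Rational(9845, 32209), -23), Rational(1, 32805)) = Add(Rational(-730962, 32209), Rational(1, 32805)) = Rational(-23979176201, 1056616245)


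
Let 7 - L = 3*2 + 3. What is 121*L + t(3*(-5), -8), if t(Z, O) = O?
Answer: -250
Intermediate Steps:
L = -2 (L = 7 - (3*2 + 3) = 7 - (6 + 3) = 7 - 1*9 = 7 - 9 = -2)
121*L + t(3*(-5), -8) = 121*(-2) - 8 = -242 - 8 = -250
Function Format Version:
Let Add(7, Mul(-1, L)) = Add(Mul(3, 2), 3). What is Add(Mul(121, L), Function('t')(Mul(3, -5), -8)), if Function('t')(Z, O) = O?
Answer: -250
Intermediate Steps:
L = -2 (L = Add(7, Mul(-1, Add(Mul(3, 2), 3))) = Add(7, Mul(-1, Add(6, 3))) = Add(7, Mul(-1, 9)) = Add(7, -9) = -2)
Add(Mul(121, L), Function('t')(Mul(3, -5), -8)) = Add(Mul(121, -2), -8) = Add(-242, -8) = -250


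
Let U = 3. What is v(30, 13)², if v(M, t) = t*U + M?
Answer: 4761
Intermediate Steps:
v(M, t) = M + 3*t (v(M, t) = t*3 + M = 3*t + M = M + 3*t)
v(30, 13)² = (30 + 3*13)² = (30 + 39)² = 69² = 4761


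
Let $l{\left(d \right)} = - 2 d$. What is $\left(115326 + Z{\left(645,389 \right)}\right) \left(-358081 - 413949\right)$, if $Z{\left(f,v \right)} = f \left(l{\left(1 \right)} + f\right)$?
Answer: $-409222993830$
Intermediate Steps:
$Z{\left(f,v \right)} = f \left(-2 + f\right)$ ($Z{\left(f,v \right)} = f \left(\left(-2\right) 1 + f\right) = f \left(-2 + f\right)$)
$\left(115326 + Z{\left(645,389 \right)}\right) \left(-358081 - 413949\right) = \left(115326 + 645 \left(-2 + 645\right)\right) \left(-358081 - 413949\right) = \left(115326 + 645 \cdot 643\right) \left(-772030\right) = \left(115326 + 414735\right) \left(-772030\right) = 530061 \left(-772030\right) = -409222993830$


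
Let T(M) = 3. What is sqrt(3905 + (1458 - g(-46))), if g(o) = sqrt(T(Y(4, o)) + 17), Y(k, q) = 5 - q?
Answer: sqrt(5363 - 2*sqrt(5)) ≈ 73.202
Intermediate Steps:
g(o) = 2*sqrt(5) (g(o) = sqrt(3 + 17) = sqrt(20) = 2*sqrt(5))
sqrt(3905 + (1458 - g(-46))) = sqrt(3905 + (1458 - 2*sqrt(5))) = sqrt(5363 - 2*sqrt(5))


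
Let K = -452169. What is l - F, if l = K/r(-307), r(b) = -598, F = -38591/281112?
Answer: 4889738821/6465576 ≈ 756.27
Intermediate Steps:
F = -38591/281112 (F = -38591*1/281112 = -38591/281112 ≈ -0.13728)
l = 452169/598 (l = -452169/(-598) = -452169*(-1/598) = 452169/598 ≈ 756.14)
l - F = 452169/598 - 1*(-38591/281112) = 452169/598 + 38591/281112 = 4889738821/6465576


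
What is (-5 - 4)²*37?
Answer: 2997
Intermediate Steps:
(-5 - 4)²*37 = (-9)²*37 = 81*37 = 2997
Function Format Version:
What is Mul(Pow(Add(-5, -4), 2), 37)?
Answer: 2997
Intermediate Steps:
Mul(Pow(Add(-5, -4), 2), 37) = Mul(Pow(-9, 2), 37) = Mul(81, 37) = 2997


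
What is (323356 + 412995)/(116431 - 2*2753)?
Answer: 736351/110925 ≈ 6.6383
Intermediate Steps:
(323356 + 412995)/(116431 - 2*2753) = 736351/(116431 - 5506) = 736351/110925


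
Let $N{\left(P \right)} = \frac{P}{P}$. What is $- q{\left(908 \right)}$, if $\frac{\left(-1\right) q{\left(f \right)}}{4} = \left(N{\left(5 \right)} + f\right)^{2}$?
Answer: $3305124$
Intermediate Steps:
$N{\left(P \right)} = 1$
$q{\left(f \right)} = - 4 \left(1 + f\right)^{2}$
$- q{\left(908 \right)} = - \left(-4\right) \left(1 + 908\right)^{2} = - \left(-4\right) 909^{2} = - \left(-4\right) 826281 = \left(-1\right) \left(-3305124\right) = 3305124$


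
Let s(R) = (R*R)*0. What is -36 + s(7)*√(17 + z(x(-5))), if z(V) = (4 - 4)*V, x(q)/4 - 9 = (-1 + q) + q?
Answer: -36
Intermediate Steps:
s(R) = 0 (s(R) = R²*0 = 0)
x(q) = 32 + 8*q (x(q) = 36 + 4*((-1 + q) + q) = 36 + 4*(-1 + 2*q) = 36 + (-4 + 8*q) = 32 + 8*q)
z(V) = 0 (z(V) = 0*V = 0)
-36 + s(7)*√(17 + z(x(-5))) = -36 + 0*√(17 + 0) = -36 + 0*√17 = -36 + 0 = -36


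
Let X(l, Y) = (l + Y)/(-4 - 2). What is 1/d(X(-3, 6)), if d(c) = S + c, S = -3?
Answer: -2/7 ≈ -0.28571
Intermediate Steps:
X(l, Y) = -Y/6 - l/6 (X(l, Y) = (Y + l)/(-6) = (Y + l)*(-1/6) = -Y/6 - l/6)
d(c) = -3 + c
1/d(X(-3, 6)) = 1/(-3 + (-1/6*6 - 1/6*(-3))) = 1/(-3 + (-1 + 1/2)) = 1/(-3 - 1/2) = 1/(-7/2) = -2/7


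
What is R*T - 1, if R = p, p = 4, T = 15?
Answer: 59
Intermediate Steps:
R = 4
R*T - 1 = 4*15 - 1 = 60 - 1 = 59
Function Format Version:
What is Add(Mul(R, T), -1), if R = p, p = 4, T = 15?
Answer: 59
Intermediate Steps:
R = 4
Add(Mul(R, T), -1) = Add(Mul(4, 15), -1) = Add(60, -1) = 59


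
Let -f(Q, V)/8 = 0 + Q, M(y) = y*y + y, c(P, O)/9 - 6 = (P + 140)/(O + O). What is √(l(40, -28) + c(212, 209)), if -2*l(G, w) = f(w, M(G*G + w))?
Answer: I*√18202/19 ≈ 7.1008*I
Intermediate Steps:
c(P, O) = 54 + 9*(140 + P)/(2*O) (c(P, O) = 54 + 9*((P + 140)/(O + O)) = 54 + 9*((140 + P)/((2*O))) = 54 + 9*((140 + P)*(1/(2*O))) = 54 + 9*((140 + P)/(2*O)) = 54 + 9*(140 + P)/(2*O))
M(y) = y + y² (M(y) = y² + y = y + y²)
f(Q, V) = -8*Q (f(Q, V) = -8*(0 + Q) = -8*Q)
l(G, w) = 4*w (l(G, w) = -(-4)*w = 4*w)
√(l(40, -28) + c(212, 209)) = √(4*(-28) + (9/2)*(140 + 212 + 12*209)/209) = √(-112 + (9/2)*(1/209)*(140 + 212 + 2508)) = √(-112 + (9/2)*(1/209)*2860) = √(-112 + 1170/19) = √(-958/19) = I*√18202/19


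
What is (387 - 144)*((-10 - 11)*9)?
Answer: -45927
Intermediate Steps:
(387 - 144)*((-10 - 11)*9) = 243*(-21*9) = 243*(-189) = -45927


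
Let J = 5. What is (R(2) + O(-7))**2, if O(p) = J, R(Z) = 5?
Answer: 100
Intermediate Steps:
O(p) = 5
(R(2) + O(-7))**2 = (5 + 5)**2 = 10**2 = 100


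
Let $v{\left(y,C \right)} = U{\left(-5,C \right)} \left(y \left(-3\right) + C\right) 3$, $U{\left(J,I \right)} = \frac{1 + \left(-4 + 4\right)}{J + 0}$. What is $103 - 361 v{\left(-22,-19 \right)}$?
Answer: $\frac{51416}{5} \approx 10283.0$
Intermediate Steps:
$U{\left(J,I \right)} = \frac{1}{J}$ ($U{\left(J,I \right)} = \frac{1 + 0}{J} = 1 \frac{1}{J} = \frac{1}{J}$)
$v{\left(y,C \right)} = - \frac{3 C}{5} + \frac{9 y}{5}$ ($v{\left(y,C \right)} = \frac{y \left(-3\right) + C}{-5} \cdot 3 = - \frac{- 3 y + C}{5} \cdot 3 = - \frac{C - 3 y}{5} \cdot 3 = \left(- \frac{C}{5} + \frac{3 y}{5}\right) 3 = - \frac{3 C}{5} + \frac{9 y}{5}$)
$103 - 361 v{\left(-22,-19 \right)} = 103 - 361 \left(\left(- \frac{3}{5}\right) \left(-19\right) + \frac{9}{5} \left(-22\right)\right) = 103 - 361 \left(\frac{57}{5} - \frac{198}{5}\right) = 103 - - \frac{50901}{5} = 103 + \frac{50901}{5} = \frac{51416}{5}$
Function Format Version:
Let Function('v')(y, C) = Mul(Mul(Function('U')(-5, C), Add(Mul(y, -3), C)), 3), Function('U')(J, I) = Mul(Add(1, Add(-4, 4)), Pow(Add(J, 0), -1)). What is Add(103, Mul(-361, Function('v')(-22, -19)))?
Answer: Rational(51416, 5) ≈ 10283.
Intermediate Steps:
Function('U')(J, I) = Pow(J, -1) (Function('U')(J, I) = Mul(Add(1, 0), Pow(J, -1)) = Mul(1, Pow(J, -1)) = Pow(J, -1))
Function('v')(y, C) = Add(Mul(Rational(-3, 5), C), Mul(Rational(9, 5), y)) (Function('v')(y, C) = Mul(Mul(Pow(-5, -1), Add(Mul(y, -3), C)), 3) = Mul(Mul(Rational(-1, 5), Add(Mul(-3, y), C)), 3) = Mul(Mul(Rational(-1, 5), Add(C, Mul(-3, y))), 3) = Mul(Add(Mul(Rational(-1, 5), C), Mul(Rational(3, 5), y)), 3) = Add(Mul(Rational(-3, 5), C), Mul(Rational(9, 5), y)))
Add(103, Mul(-361, Function('v')(-22, -19))) = Add(103, Mul(-361, Add(Mul(Rational(-3, 5), -19), Mul(Rational(9, 5), -22)))) = Add(103, Mul(-361, Add(Rational(57, 5), Rational(-198, 5)))) = Add(103, Mul(-361, Rational(-141, 5))) = Add(103, Rational(50901, 5)) = Rational(51416, 5)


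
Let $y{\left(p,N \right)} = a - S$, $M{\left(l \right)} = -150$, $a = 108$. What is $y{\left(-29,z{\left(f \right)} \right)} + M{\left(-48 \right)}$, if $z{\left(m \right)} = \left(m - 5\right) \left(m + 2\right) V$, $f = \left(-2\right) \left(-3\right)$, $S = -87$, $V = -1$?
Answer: $45$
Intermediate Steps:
$f = 6$
$z{\left(m \right)} = - \left(-5 + m\right) \left(2 + m\right)$ ($z{\left(m \right)} = \left(m - 5\right) \left(m + 2\right) \left(-1\right) = \left(-5 + m\right) \left(2 + m\right) \left(-1\right) = - \left(-5 + m\right) \left(2 + m\right)$)
$y{\left(p,N \right)} = 195$ ($y{\left(p,N \right)} = 108 - -87 = 108 + 87 = 195$)
$y{\left(-29,z{\left(f \right)} \right)} + M{\left(-48 \right)} = 195 - 150 = 45$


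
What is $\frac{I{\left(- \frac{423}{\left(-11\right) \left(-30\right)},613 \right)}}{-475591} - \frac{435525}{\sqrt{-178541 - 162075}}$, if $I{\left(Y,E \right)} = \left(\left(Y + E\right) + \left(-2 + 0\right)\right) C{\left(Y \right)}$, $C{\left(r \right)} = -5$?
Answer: $\frac{67069}{10463002} + \frac{435525 i \sqrt{85154}}{170308} \approx 0.0064101 + 746.24 i$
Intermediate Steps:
$I{\left(Y,E \right)} = 10 - 5 E - 5 Y$ ($I{\left(Y,E \right)} = \left(\left(Y + E\right) + \left(-2 + 0\right)\right) \left(-5\right) = \left(\left(E + Y\right) - 2\right) \left(-5\right) = \left(-2 + E + Y\right) \left(-5\right) = 10 - 5 E - 5 Y$)
$\frac{I{\left(- \frac{423}{\left(-11\right) \left(-30\right)},613 \right)}}{-475591} - \frac{435525}{\sqrt{-178541 - 162075}} = \frac{10 - 3065 - 5 \left(- \frac{423}{\left(-11\right) \left(-30\right)}\right)}{-475591} - \frac{435525}{\sqrt{-178541 - 162075}} = \left(10 - 3065 - 5 \left(- \frac{423}{330}\right)\right) \left(- \frac{1}{475591}\right) - \frac{435525}{\sqrt{-340616}} = \left(10 - 3065 - 5 \left(\left(-423\right) \frac{1}{330}\right)\right) \left(- \frac{1}{475591}\right) - \frac{435525}{2 i \sqrt{85154}} = \left(10 - 3065 - - \frac{141}{22}\right) \left(- \frac{1}{475591}\right) - 435525 \left(- \frac{i \sqrt{85154}}{170308}\right) = \left(10 - 3065 + \frac{141}{22}\right) \left(- \frac{1}{475591}\right) + \frac{435525 i \sqrt{85154}}{170308} = \left(- \frac{67069}{22}\right) \left(- \frac{1}{475591}\right) + \frac{435525 i \sqrt{85154}}{170308} = \frac{67069}{10463002} + \frac{435525 i \sqrt{85154}}{170308}$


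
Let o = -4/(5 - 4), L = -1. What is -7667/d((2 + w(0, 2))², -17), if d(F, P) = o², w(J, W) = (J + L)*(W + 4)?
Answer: -7667/16 ≈ -479.19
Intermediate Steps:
w(J, W) = (-1 + J)*(4 + W) (w(J, W) = (J - 1)*(W + 4) = (-1 + J)*(4 + W))
o = -4 (o = -4/1 = 1*(-4) = -4)
d(F, P) = 16 (d(F, P) = (-4)² = 16)
-7667/d((2 + w(0, 2))², -17) = -7667/16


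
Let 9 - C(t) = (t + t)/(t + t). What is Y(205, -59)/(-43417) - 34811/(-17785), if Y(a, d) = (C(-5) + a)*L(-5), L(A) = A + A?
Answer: 1549271237/772171345 ≈ 2.0064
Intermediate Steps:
L(A) = 2*A
C(t) = 8 (C(t) = 9 - (t + t)/(t + t) = 9 - 2*t/(2*t) = 9 - 2*t*1/(2*t) = 9 - 1*1 = 9 - 1 = 8)
Y(a, d) = -80 - 10*a (Y(a, d) = (8 + a)*(2*(-5)) = (8 + a)*(-10) = -80 - 10*a)
Y(205, -59)/(-43417) - 34811/(-17785) = (-80 - 10*205)/(-43417) - 34811/(-17785) = (-80 - 2050)*(-1/43417) - 34811*(-1/17785) = -2130*(-1/43417) + 34811/17785 = 2130/43417 + 34811/17785 = 1549271237/772171345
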